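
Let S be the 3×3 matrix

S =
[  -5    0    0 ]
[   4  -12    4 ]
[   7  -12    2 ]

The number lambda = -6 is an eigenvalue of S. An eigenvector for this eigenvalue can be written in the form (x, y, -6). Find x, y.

We need (S + 6I)v = 0.
S + 6I = [[1, 0, 0], [4, -6, 4], [7, -12, 8]].
Row 1: (1)·x + (0)·y + (0)·-6 = 0
Row 2: (4)·x + (-6)·y + (4)·-6 = 0
Row 3: (7)·x + (-12)·y + (8)·-6 = 0
Solving gives x = 0, y = -4.
Check: S·(0, -4, -6) = (0, 24, 36) = -6·(0, -4, -6).

0, -4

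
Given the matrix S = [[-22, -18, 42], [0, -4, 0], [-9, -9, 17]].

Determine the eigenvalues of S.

-4, -4, -1

Set up det(rI - S) = 0.
Expanding the 3×3 determinant: p(r) = r^3 + 9r^2 + 24r + 16.
Since p(-1) = 0, r = -1 is a root.
Dividing by (r + 1) leaves r^2 + 8r + 16.
The quadratic factor is (r + 4)^2.
Eigenvalues: -4, -4, -1.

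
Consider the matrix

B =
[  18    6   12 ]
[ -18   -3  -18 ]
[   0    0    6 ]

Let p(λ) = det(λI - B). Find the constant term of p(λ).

p(λ) = λ^3 - 21λ^2 + 144λ - 324.
The constant term is -324.

-324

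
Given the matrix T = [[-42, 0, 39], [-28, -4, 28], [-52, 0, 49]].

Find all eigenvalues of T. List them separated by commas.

Set up det(tI - T) = 0.
Expanding the 3×3 determinant: p(t) = t^3 - 3t^2 - 58t - 120.
Try t = -4: p(-4) = 0, so -4 is a root.
Factor out (t + 4): p(t) = (t + 4)·(t^2 - 7t - 30).
The quadratic factors as (t + 3)·(t - 10).
Eigenvalues: -4, -3, 10.

-4, -3, 10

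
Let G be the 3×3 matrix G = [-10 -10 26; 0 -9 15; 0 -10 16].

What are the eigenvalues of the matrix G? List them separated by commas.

-10, 1, 6

Compute the characteristic polynomial p(lambda) = det(lambda·I - G).
Expanding along the first row, p(lambda) = lambda^3 + 3·lambda^2 - 64·lambda + 60.
Try lambda = -10: p(-10) = 0, so -10 is a root.
Factor out (lambda + 10): p(lambda) = (lambda + 10)·(lambda^2 - 7·lambda + 6).
The quadratic factors as (lambda - 1)·(lambda - 6).
Eigenvalues: -10, 1, 6.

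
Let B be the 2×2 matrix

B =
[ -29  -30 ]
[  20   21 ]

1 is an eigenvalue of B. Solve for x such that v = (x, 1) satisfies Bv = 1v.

-1

We need (B - 1I)v = 0.
B - 1I = [[-30, -30], [20, 20]].
Row 1: (-30)·x + (-30)·1 = 0
Row 2: (20)·x + (20)·1 = 0
Solving gives x = -1.
Check: B·(-1, 1) = (-1, 1) = 1·(-1, 1).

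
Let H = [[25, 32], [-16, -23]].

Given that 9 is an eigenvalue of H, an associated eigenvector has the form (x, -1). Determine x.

2

We need (H - 9I)v = 0.
H - 9I = [[16, 32], [-16, -32]].
Row 1: (16)·x + (32)·-1 = 0
Row 2: (-16)·x + (-32)·-1 = 0
Solving gives x = 2.
Check: H·(2, -1) = (18, -9) = 9·(2, -1).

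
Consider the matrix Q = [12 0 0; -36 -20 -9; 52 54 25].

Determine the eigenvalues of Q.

Set up det(μI - Q) = 0.
Expanding the 3×3 determinant: p(μ) = μ^3 - 17μ^2 + 46μ + 168.
Rational-root test: μ = -2 gives p(-2) = 0.
Factor out (μ + 2): p(μ) = (μ + 2)·(μ^2 - 19μ + 84).
The quadratic factors as (μ - 7)·(μ - 12).
Eigenvalues: -2, 7, 12.

-2, 7, 12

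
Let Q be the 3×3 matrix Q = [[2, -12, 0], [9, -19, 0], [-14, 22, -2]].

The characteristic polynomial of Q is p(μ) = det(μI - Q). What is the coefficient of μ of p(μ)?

104

p(μ) = μ^3 + 19μ^2 + 104μ + 140.
The coefficient of μ is 104.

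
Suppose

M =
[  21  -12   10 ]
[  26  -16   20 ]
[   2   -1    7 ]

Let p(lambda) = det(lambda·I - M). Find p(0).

168

p(0) = det(0·I − M) = det(−M) = (−1)^3·det(M).
det(M) = -168, so p(0) = 168.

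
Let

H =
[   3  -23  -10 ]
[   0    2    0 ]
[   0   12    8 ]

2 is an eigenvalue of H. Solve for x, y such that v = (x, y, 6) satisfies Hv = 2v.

We need (H - 2I)v = 0.
H - 2I = [[1, -23, -10], [0, 0, 0], [0, 12, 6]].
Row 1: (1)·x + (-23)·y + (-10)·6 = 0
Row 2: (0)·x + (0)·y + (0)·6 = 0
Row 3: (0)·x + (12)·y + (6)·6 = 0
Solving gives x = -9, y = -3.
Check: H·(-9, -3, 6) = (-18, -6, 12) = 2·(-9, -3, 6).

-9, -3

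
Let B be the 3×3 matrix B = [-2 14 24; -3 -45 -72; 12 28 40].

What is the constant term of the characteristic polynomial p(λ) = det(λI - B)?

-96

p(0) = det(0·I − B) = det(−B) = (−1)^3·det(B).
det(B) = 96, so p(0) = -96.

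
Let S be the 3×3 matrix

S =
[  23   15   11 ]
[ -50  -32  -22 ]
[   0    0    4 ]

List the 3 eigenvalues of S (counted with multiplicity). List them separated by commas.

-7, -2, 4

The characteristic polynomial is p(lambda) = det(lambda·I - S).
Cofactor expansion gives p(lambda) = lambda^3 + 5·lambda^2 - 22·lambda - 56.
Rational-root test: lambda = -2 gives p(-2) = 0.
Factor out (lambda + 2): p(lambda) = (lambda + 2)·(lambda^2 + 3·lambda - 28).
The quadratic factors as (lambda + 7)·(lambda - 4).
Eigenvalues: -7, -2, 4.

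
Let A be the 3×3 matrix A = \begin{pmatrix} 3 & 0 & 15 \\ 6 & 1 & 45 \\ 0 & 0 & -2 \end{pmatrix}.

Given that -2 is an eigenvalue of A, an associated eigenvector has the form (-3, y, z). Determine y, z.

-9, 1

We need (A + 2I)v = 0.
A + 2I = [[5, 0, 15], [6, 3, 45], [0, 0, 0]].
Row 1: (5)·-3 + (0)·y + (15)·z = 0
Row 2: (6)·-3 + (3)·y + (45)·z = 0
Row 3: (0)·-3 + (0)·y + (0)·z = 0
Solving gives y = -9, z = 1.
Check: A·(-3, -9, 1) = (6, 18, -2) = -2·(-3, -9, 1).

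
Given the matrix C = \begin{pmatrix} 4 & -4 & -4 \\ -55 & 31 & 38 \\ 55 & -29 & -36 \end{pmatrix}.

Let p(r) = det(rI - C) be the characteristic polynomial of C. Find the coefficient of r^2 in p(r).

The coefficient of r^2 of det(rI - C) is −trace(C).
trace(C) = (4) + (31) + (-36) = -1, so the coefficient is 1.

1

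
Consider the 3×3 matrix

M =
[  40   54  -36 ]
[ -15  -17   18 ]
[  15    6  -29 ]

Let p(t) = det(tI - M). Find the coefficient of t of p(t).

p(t) = t^3 + 6t^2 - 105t - 550.
The coefficient of t is -105.

-105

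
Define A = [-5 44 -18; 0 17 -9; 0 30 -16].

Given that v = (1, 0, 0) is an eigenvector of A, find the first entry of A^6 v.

First find the eigenvalue: Av = (-5, 0, 0) = -5·(1, 0, 0), so λ = -5.
Then A^6 v = λ^6·v = (-5)^6·(1, 0, 0) = 15625·(1, 0, 0) = (15625, 0, 0).

15625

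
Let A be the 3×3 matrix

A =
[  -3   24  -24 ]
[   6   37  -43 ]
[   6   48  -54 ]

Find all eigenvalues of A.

-11, -6, -3

The characteristic polynomial is p(s) = det(sI - A).
Expanding along the first row, p(s) = s^3 + 20s^2 + 117s + 198.
Rational-root test: s = -3 gives p(-3) = 0.
Factor out (s + 3): p(s) = (s + 3)·(s^2 + 17s + 66).
The quadratic factors as (s + 11)·(s + 6).
Eigenvalues: -11, -6, -3.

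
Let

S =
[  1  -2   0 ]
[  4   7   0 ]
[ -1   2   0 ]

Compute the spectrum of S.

The characteristic polynomial is p(lambda) = det(lambda·I - S).
Cofactor expansion gives p(lambda) = lambda^3 - 8·lambda^2 + 15·lambda.
Try lambda = 0: p(0) = 0, so 0 is a root.
Factor out lambda: p(lambda) = lambda·(lambda^2 - 8·lambda + 15).
The quadratic factors as (lambda - 3)·(lambda - 5).
Eigenvalues: 0, 3, 5.

0, 3, 5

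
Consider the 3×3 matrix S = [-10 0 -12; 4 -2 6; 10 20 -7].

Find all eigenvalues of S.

The characteristic polynomial is p(λ) = det(λI - S).
Expanding along the first row, p(λ) = λ^3 + 19λ^2 + 104λ + 140.
Rational-root test: λ = -2 gives p(-2) = 0.
Dividing by (λ + 2) leaves λ^2 + 17λ + 70.
The quadratic factors as (λ + 10)·(λ + 7).
Eigenvalues: -10, -7, -2.

-10, -7, -2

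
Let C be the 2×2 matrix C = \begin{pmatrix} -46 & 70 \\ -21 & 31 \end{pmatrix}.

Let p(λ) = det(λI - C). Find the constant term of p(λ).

44

p(λ) = λ^2 + 15λ + 44.
The constant term is 44.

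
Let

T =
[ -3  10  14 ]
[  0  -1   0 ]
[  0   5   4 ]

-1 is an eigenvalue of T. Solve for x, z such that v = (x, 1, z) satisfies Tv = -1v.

We need (T + 1I)v = 0.
T + 1I = [[-2, 10, 14], [0, 0, 0], [0, 5, 5]].
Row 1: (-2)·x + (10)·1 + (14)·z = 0
Row 2: (0)·x + (0)·1 + (0)·z = 0
Row 3: (0)·x + (5)·1 + (5)·z = 0
Solving gives x = -2, z = -1.
Check: T·(-2, 1, -1) = (2, -1, 1) = -1·(-2, 1, -1).

-2, -1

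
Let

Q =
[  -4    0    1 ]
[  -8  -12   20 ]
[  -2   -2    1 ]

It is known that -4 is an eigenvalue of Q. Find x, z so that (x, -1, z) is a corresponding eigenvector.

1, 0

We need (Q + 4I)v = 0.
Q + 4I = [[0, 0, 1], [-8, -8, 20], [-2, -2, 5]].
Row 1: (0)·x + (0)·-1 + (1)·z = 0
Row 2: (-8)·x + (-8)·-1 + (20)·z = 0
Row 3: (-2)·x + (-2)·-1 + (5)·z = 0
Solving gives x = 1, z = 0.
Check: Q·(1, -1, 0) = (-4, 4, 0) = -4·(1, -1, 0).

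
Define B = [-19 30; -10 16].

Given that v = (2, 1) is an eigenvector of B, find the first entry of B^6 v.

First find the eigenvalue: Bv = (-8, -4) = -4·(2, 1), so λ = -4.
Then B^6 v = λ^6·v = (-4)^6·(2, 1) = 4096·(2, 1) = (8192, 4096).

8192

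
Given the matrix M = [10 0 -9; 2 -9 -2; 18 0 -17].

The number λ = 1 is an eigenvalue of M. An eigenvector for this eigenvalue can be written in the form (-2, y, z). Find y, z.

0, -2

We need (M - 1I)v = 0.
M - 1I = [[9, 0, -9], [2, -10, -2], [18, 0, -18]].
Row 1: (9)·-2 + (0)·y + (-9)·z = 0
Row 2: (2)·-2 + (-10)·y + (-2)·z = 0
Row 3: (18)·-2 + (0)·y + (-18)·z = 0
Solving gives y = 0, z = -2.
Check: M·(-2, 0, -2) = (-2, 0, -2) = 1·(-2, 0, -2).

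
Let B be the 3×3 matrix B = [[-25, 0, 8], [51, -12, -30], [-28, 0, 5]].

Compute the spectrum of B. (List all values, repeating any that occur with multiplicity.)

-12, -11, -9

The characteristic polynomial is p(s) = det(sI - B).
Expanding the 3×3 determinant: p(s) = s^3 + 32s^2 + 339s + 1188.
Try s = -9: p(-9) = 0, so -9 is a root.
Dividing by (s + 9) leaves s^2 + 23s + 132.
The quadratic factors as (s + 12)·(s + 11).
Eigenvalues: -12, -11, -9.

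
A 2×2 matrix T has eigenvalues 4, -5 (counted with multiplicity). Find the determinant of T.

-20

det(T) is the product of the eigenvalues: (4) · (-5) = -20.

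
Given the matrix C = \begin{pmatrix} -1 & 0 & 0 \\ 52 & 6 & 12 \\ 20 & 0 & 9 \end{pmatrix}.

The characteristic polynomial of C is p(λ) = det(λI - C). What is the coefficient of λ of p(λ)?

p(λ) = λ^3 - 14λ^2 + 39λ + 54.
The coefficient of λ is 39.

39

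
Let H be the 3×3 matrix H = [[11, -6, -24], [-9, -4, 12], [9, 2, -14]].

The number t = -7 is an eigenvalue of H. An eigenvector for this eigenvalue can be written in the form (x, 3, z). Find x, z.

-3, -3

We need (H + 7I)v = 0.
H + 7I = [[18, -6, -24], [-9, 3, 12], [9, 2, -7]].
Row 1: (18)·x + (-6)·3 + (-24)·z = 0
Row 2: (-9)·x + (3)·3 + (12)·z = 0
Row 3: (9)·x + (2)·3 + (-7)·z = 0
Solving gives x = -3, z = -3.
Check: H·(-3, 3, -3) = (21, -21, 21) = -7·(-3, 3, -3).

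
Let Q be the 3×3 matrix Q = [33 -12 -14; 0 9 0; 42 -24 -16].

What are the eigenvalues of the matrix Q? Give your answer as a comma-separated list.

5, 9, 12

The characteristic polynomial is p(μ) = det(μI - Q).
Cofactor expansion gives p(μ) = μ^3 - 26μ^2 + 213μ - 540.
Try μ = 5: p(5) = 0, so 5 is a root.
Dividing by (μ - 5) leaves μ^2 - 21μ + 108.
The quadratic factors as (μ - 9)·(μ - 12).
Eigenvalues: 5, 9, 12.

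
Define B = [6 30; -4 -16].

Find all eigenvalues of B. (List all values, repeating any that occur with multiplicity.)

det(B - μI) = (6 - μ)(-16 - μ) - (30)·(-4) = μ^2 + 10μ + 24.
This factors as (μ + 6)·(μ + 4) = 0.
Eigenvalues: -6, -4.

-6, -4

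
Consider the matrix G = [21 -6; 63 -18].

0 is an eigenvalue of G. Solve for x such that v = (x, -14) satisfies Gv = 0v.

We need (G)v = 0.
G = [[21, -6], [63, -18]].
Row 1: (21)·x + (-6)·-14 = 0
Row 2: (63)·x + (-18)·-14 = 0
Solving gives x = -4.
Check: G·(-4, -14) = (0, 0) = 0·(-4, -14).

-4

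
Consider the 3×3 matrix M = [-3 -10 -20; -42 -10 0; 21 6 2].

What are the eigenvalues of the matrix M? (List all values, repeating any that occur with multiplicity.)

-10, -3, 2

Compute the characteristic polynomial p(t) = det(tI - M).
Expanding the 3×3 determinant: p(t) = t^3 + 11t^2 + 4t - 60.
Since p(-3) = 0, t = -3 is a root.
Dividing by (t + 3) leaves t^2 + 8t - 20.
The quadratic factors as (t + 10)·(t - 2).
Eigenvalues: -10, -3, 2.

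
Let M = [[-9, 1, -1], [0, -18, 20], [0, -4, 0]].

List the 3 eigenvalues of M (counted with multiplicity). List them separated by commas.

Compute the characteristic polynomial p(λ) = det(λI - M).
Expanding the 3×3 determinant: p(λ) = λ^3 + 27λ^2 + 242λ + 720.
Rational-root test: λ = -8 gives p(-8) = 0.
Factor out (λ + 8): p(λ) = (λ + 8)·(λ^2 + 19λ + 90).
The quadratic factors as (λ + 10)·(λ + 9).
Eigenvalues: -10, -9, -8.

-10, -9, -8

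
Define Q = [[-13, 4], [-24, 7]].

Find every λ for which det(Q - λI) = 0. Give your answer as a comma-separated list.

-5, -1

det(Q - tI) = (-13 - t)(7 - t) - (4)·(-24) = t^2 + 6t + 5.
This factors as (t + 5)·(t + 1) = 0.
Eigenvalues: -5, -1.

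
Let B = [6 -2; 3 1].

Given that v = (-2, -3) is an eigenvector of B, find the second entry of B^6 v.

First find the eigenvalue: Bv = (-6, -9) = 3·(-2, -3), so λ = 3.
Then B^6 v = λ^6·v = 3^6·(-2, -3) = 729·(-2, -3) = (-1458, -2187).

-2187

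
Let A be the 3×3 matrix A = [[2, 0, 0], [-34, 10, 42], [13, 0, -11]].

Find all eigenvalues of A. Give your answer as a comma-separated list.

-11, 2, 10

The characteristic polynomial is p(s) = det(sI - A).
Expanding the 3×3 determinant: p(s) = s^3 - s^2 - 112s + 220.
Since p(2) = 0, s = 2 is a root.
Factor out (s - 2): p(s) = (s - 2)·(s^2 + s - 110).
The quadratic factors as (s + 11)·(s - 10).
Eigenvalues: -11, 2, 10.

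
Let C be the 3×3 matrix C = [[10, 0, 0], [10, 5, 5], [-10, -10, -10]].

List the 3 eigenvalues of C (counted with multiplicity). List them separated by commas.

Set up det(μI - C) = 0.
Expanding along the first row, p(μ) = μ^3 - 5μ^2 - 50μ.
Since p(0) = 0, μ = 0 is a root.
Factor out μ: p(μ) = μ·(μ^2 - 5μ - 50).
The quadratic factors as (μ + 5)·(μ - 10).
Eigenvalues: -5, 0, 10.

-5, 0, 10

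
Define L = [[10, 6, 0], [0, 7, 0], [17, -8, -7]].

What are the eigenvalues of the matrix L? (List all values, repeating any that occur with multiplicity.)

Compute the characteristic polynomial p(μ) = det(μI - L).
Expanding along the first row, p(μ) = μ^3 - 10μ^2 - 49μ + 490.
Try μ = -7: p(-7) = 0, so -7 is a root.
Factor out (μ + 7): p(μ) = (μ + 7)·(μ^2 - 17μ + 70).
The quadratic factors as (μ - 7)·(μ - 10).
Eigenvalues: -7, 7, 10.

-7, 7, 10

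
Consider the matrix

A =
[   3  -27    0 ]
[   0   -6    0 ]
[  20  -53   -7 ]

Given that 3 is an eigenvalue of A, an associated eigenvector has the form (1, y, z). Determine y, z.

We need (A - 3I)v = 0.
A - 3I = [[0, -27, 0], [0, -9, 0], [20, -53, -10]].
Row 1: (0)·1 + (-27)·y + (0)·z = 0
Row 2: (0)·1 + (-9)·y + (0)·z = 0
Row 3: (20)·1 + (-53)·y + (-10)·z = 0
Solving gives y = 0, z = 2.
Check: A·(1, 0, 2) = (3, 0, 6) = 3·(1, 0, 2).

0, 2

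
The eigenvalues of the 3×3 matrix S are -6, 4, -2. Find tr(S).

-4

trace(S) is the sum of the eigenvalues: (-6) + (4) + (-2) = -4.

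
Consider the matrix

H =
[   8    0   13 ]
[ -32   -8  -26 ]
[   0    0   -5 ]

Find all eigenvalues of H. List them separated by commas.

Compute the characteristic polynomial p(t) = det(tI - H).
Cofactor expansion gives p(t) = t^3 + 5t^2 - 64t - 320.
Try t = -5: p(-5) = 0, so -5 is a root.
Dividing by (t + 5) leaves t^2 - 64.
The quadratic factors as (t + 8)·(t - 8).
Eigenvalues: -8, -5, 8.

-8, -5, 8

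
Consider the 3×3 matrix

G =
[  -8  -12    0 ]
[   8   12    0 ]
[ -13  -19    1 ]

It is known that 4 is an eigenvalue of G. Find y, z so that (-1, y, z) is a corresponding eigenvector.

We need (G - 4I)v = 0.
G - 4I = [[-12, -12, 0], [8, 8, 0], [-13, -19, -3]].
Row 1: (-12)·-1 + (-12)·y + (0)·z = 0
Row 2: (8)·-1 + (8)·y + (0)·z = 0
Row 3: (-13)·-1 + (-19)·y + (-3)·z = 0
Solving gives y = 1, z = -2.
Check: G·(-1, 1, -2) = (-4, 4, -8) = 4·(-1, 1, -2).

1, -2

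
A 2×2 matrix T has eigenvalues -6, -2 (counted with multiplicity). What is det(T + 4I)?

-4

If T has eigenvalues -6, -2, then T + 4I has eigenvalues -2, 2.
det(T + 4I) = (-2) · (2) = -4.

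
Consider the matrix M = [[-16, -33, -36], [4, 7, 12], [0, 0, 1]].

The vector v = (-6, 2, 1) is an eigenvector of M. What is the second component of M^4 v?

2

First find the eigenvalue: Mv = (-6, 2, 1) = 1·(-6, 2, 1), so λ = 1.
Then M^4 v = λ^4·v = 1^4·(-6, 2, 1) = 1·(-6, 2, 1) = (-6, 2, 1).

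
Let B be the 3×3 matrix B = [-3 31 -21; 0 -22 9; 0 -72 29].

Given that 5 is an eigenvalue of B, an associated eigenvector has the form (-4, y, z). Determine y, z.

We need (B - 5I)v = 0.
B - 5I = [[-8, 31, -21], [0, -27, 9], [0, -72, 24]].
Row 1: (-8)·-4 + (31)·y + (-21)·z = 0
Row 2: (0)·-4 + (-27)·y + (9)·z = 0
Row 3: (0)·-4 + (-72)·y + (24)·z = 0
Solving gives y = 1, z = 3.
Check: B·(-4, 1, 3) = (-20, 5, 15) = 5·(-4, 1, 3).

1, 3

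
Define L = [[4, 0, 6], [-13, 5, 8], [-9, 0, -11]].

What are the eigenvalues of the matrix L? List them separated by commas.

The characteristic polynomial is p(μ) = det(μI - L).
Cofactor expansion gives p(μ) = μ^3 + 2μ^2 - 25μ - 50.
Since p(-2) = 0, μ = -2 is a root.
Dividing by (μ + 2) leaves μ^2 - 25.
The quadratic factors as (μ + 5)·(μ - 5).
Eigenvalues: -5, -2, 5.

-5, -2, 5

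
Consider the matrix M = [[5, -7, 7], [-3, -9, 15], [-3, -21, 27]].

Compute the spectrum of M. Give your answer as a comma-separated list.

5, 6, 12

The characteristic polynomial is p(t) = det(tI - M).
Expanding along the first row, p(t) = t^3 - 23t^2 + 162t - 360.
Try t = 12: p(12) = 0, so 12 is a root.
Dividing by (t - 12) leaves t^2 - 11t + 30.
The quadratic factors as (t - 5)·(t - 6).
Eigenvalues: 5, 6, 12.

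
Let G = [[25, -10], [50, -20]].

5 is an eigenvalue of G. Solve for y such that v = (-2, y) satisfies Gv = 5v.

-4

We need (G - 5I)v = 0.
G - 5I = [[20, -10], [50, -25]].
Row 1: (20)·-2 + (-10)·y = 0
Row 2: (50)·-2 + (-25)·y = 0
Solving gives y = -4.
Check: G·(-2, -4) = (-10, -20) = 5·(-2, -4).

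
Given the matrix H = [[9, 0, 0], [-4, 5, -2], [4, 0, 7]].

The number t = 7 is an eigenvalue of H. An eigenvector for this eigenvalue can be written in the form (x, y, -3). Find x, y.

0, 3

We need (H - 7I)v = 0.
H - 7I = [[2, 0, 0], [-4, -2, -2], [4, 0, 0]].
Row 1: (2)·x + (0)·y + (0)·-3 = 0
Row 2: (-4)·x + (-2)·y + (-2)·-3 = 0
Row 3: (4)·x + (0)·y + (0)·-3 = 0
Solving gives x = 0, y = 3.
Check: H·(0, 3, -3) = (0, 21, -21) = 7·(0, 3, -3).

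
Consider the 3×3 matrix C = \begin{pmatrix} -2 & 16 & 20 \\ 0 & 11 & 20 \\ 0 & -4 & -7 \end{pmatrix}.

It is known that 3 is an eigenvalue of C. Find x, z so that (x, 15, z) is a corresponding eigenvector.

We need (C - 3I)v = 0.
C - 3I = [[-5, 16, 20], [0, 8, 20], [0, -4, -10]].
Row 1: (-5)·x + (16)·15 + (20)·z = 0
Row 2: (0)·x + (8)·15 + (20)·z = 0
Row 3: (0)·x + (-4)·15 + (-10)·z = 0
Solving gives x = 24, z = -6.
Check: C·(24, 15, -6) = (72, 45, -18) = 3·(24, 15, -6).

24, -6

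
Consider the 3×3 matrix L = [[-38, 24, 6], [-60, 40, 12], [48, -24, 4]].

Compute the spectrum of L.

Compute the characteristic polynomial p(μ) = det(μI - L).
Expanding the 3×3 determinant: p(μ) = μ^3 - 6μ^2 - 72μ + 320.
Try μ = 4: p(4) = 0, so 4 is a root.
Dividing by (μ - 4) leaves μ^2 - 2μ - 80.
The quadratic factors as (μ + 8)·(μ - 10).
Eigenvalues: -8, 4, 10.

-8, 4, 10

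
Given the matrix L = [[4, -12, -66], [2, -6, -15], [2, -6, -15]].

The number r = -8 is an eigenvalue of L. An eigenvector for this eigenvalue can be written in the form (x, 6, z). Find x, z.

39, 6

We need (L + 8I)v = 0.
L + 8I = [[12, -12, -66], [2, 2, -15], [2, -6, -7]].
Row 1: (12)·x + (-12)·6 + (-66)·z = 0
Row 2: (2)·x + (2)·6 + (-15)·z = 0
Row 3: (2)·x + (-6)·6 + (-7)·z = 0
Solving gives x = 39, z = 6.
Check: L·(39, 6, 6) = (-312, -48, -48) = -8·(39, 6, 6).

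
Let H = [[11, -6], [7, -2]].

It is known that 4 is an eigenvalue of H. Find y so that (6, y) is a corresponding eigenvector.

We need (H - 4I)v = 0.
H - 4I = [[7, -6], [7, -6]].
Row 1: (7)·6 + (-6)·y = 0
Row 2: (7)·6 + (-6)·y = 0
Solving gives y = 7.
Check: H·(6, 7) = (24, 28) = 4·(6, 7).

7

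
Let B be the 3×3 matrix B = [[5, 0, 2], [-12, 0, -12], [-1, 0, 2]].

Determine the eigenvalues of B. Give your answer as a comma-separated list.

0, 3, 4

The characteristic polynomial is p(lambda) = det(lambda·I - B).
Cofactor expansion gives p(lambda) = lambda^3 - 7·lambda^2 + 12·lambda.
Rational-root test: lambda = 3 gives p(3) = 0.
Dividing by (lambda - 3) leaves lambda^2 - 4·lambda.
The quadratic factors as lambda·(lambda - 4).
Eigenvalues: 0, 3, 4.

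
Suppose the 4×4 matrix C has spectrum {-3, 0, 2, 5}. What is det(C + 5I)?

700

If C has eigenvalues -3, 0, 2, 5, then C + 5I has eigenvalues 2, 5, 7, 10.
det(C + 5I) = (2) · (5) · (7) · (10) = 700.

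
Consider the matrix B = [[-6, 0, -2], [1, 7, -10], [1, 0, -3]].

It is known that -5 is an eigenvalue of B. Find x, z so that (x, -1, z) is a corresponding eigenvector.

We need (B + 5I)v = 0.
B + 5I = [[-1, 0, -2], [1, 12, -10], [1, 0, 2]].
Row 1: (-1)·x + (0)·-1 + (-2)·z = 0
Row 2: (1)·x + (12)·-1 + (-10)·z = 0
Row 3: (1)·x + (0)·-1 + (2)·z = 0
Solving gives x = 2, z = -1.
Check: B·(2, -1, -1) = (-10, 5, 5) = -5·(2, -1, -1).

2, -1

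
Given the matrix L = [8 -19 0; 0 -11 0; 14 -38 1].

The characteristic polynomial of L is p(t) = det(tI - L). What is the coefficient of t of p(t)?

p(t) = t^3 + 2t^2 - 91t + 88.
The coefficient of t is -91.

-91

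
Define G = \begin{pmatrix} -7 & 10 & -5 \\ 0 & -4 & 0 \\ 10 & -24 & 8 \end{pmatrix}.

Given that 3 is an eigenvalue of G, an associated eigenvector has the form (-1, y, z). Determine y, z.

We need (G - 3I)v = 0.
G - 3I = [[-10, 10, -5], [0, -7, 0], [10, -24, 5]].
Row 1: (-10)·-1 + (10)·y + (-5)·z = 0
Row 2: (0)·-1 + (-7)·y + (0)·z = 0
Row 3: (10)·-1 + (-24)·y + (5)·z = 0
Solving gives y = 0, z = 2.
Check: G·(-1, 0, 2) = (-3, 0, 6) = 3·(-1, 0, 2).

0, 2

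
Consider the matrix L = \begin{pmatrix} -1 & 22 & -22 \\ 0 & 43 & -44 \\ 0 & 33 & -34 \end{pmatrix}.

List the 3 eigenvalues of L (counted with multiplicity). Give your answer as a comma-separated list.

-1, -1, 10

Set up det(tI - L) = 0.
Cofactor expansion gives p(t) = t^3 - 8t^2 - 19t - 10.
Rational-root test: t = -1 gives p(-1) = 0.
Factor out (t + 1): p(t) = (t + 1)·(t^2 - 9t - 10).
The quadratic factors as (t + 1)·(t - 10).
Eigenvalues: -1, -1, 10.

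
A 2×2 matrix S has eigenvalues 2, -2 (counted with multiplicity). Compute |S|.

-4

det(S) is the product of the eigenvalues: (2) · (-2) = -4.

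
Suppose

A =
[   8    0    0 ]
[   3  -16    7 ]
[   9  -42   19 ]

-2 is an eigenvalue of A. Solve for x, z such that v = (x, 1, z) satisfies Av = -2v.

We need (A + 2I)v = 0.
A + 2I = [[10, 0, 0], [3, -14, 7], [9, -42, 21]].
Row 1: (10)·x + (0)·1 + (0)·z = 0
Row 2: (3)·x + (-14)·1 + (7)·z = 0
Row 3: (9)·x + (-42)·1 + (21)·z = 0
Solving gives x = 0, z = 2.
Check: A·(0, 1, 2) = (0, -2, -4) = -2·(0, 1, 2).

0, 2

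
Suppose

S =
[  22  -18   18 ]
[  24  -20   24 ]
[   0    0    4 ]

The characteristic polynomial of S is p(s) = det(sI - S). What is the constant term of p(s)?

p(s) = s^3 - 6s^2 + 32.
The constant term is 32.

32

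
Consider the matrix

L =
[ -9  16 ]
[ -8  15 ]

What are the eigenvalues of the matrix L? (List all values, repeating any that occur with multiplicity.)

-1, 7

det(L - μI) = (-9 - μ)(15 - μ) - (16)·(-8) = μ^2 - 6μ - 7.
This factors as (μ + 1)·(μ - 7) = 0.
Eigenvalues: -1, 7.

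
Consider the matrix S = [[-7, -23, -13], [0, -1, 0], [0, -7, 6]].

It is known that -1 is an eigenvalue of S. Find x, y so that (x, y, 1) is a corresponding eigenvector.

-6, 1

We need (S + 1I)v = 0.
S + 1I = [[-6, -23, -13], [0, 0, 0], [0, -7, 7]].
Row 1: (-6)·x + (-23)·y + (-13)·1 = 0
Row 2: (0)·x + (0)·y + (0)·1 = 0
Row 3: (0)·x + (-7)·y + (7)·1 = 0
Solving gives x = -6, y = 1.
Check: S·(-6, 1, 1) = (6, -1, -1) = -1·(-6, 1, 1).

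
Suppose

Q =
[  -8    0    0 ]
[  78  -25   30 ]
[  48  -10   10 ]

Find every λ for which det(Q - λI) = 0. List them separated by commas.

Compute the characteristic polynomial p(r) = det(rI - Q).
Expanding along the first row, p(r) = r^3 + 23r^2 + 170r + 400.
Try r = -10: p(-10) = 0, so -10 is a root.
Factor out (r + 10): p(r) = (r + 10)·(r^2 + 13r + 40).
The quadratic factors as (r + 8)·(r + 5).
Eigenvalues: -10, -8, -5.

-10, -8, -5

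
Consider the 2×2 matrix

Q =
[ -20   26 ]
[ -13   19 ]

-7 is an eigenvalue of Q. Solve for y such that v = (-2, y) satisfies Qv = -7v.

We need (Q + 7I)v = 0.
Q + 7I = [[-13, 26], [-13, 26]].
Row 1: (-13)·-2 + (26)·y = 0
Row 2: (-13)·-2 + (26)·y = 0
Solving gives y = -1.
Check: Q·(-2, -1) = (14, 7) = -7·(-2, -1).

-1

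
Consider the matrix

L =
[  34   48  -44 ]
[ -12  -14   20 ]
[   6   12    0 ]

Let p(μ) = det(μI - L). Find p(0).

p(0) = det(0·I − L) = det(−L) = (−1)^3·det(L).
det(L) = 240, so p(0) = -240.

-240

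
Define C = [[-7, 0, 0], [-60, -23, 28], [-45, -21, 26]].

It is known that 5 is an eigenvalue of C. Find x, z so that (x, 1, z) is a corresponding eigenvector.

0, 1

We need (C - 5I)v = 0.
C - 5I = [[-12, 0, 0], [-60, -28, 28], [-45, -21, 21]].
Row 1: (-12)·x + (0)·1 + (0)·z = 0
Row 2: (-60)·x + (-28)·1 + (28)·z = 0
Row 3: (-45)·x + (-21)·1 + (21)·z = 0
Solving gives x = 0, z = 1.
Check: C·(0, 1, 1) = (0, 5, 5) = 5·(0, 1, 1).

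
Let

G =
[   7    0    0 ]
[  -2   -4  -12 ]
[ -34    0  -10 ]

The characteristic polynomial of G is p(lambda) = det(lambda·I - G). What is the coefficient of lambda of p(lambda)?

p(lambda) = lambda^3 + 7·lambda^2 - 58·lambda - 280.
The coefficient of lambda is -58.

-58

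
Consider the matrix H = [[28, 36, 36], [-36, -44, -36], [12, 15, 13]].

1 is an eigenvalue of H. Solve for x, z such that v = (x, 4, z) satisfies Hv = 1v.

-4, -1

We need (H - 1I)v = 0.
H - 1I = [[27, 36, 36], [-36, -45, -36], [12, 15, 12]].
Row 1: (27)·x + (36)·4 + (36)·z = 0
Row 2: (-36)·x + (-45)·4 + (-36)·z = 0
Row 3: (12)·x + (15)·4 + (12)·z = 0
Solving gives x = -4, z = -1.
Check: H·(-4, 4, -1) = (-4, 4, -1) = 1·(-4, 4, -1).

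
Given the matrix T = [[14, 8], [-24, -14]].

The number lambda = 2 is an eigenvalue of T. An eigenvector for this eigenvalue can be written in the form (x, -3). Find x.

2

We need (T - 2I)v = 0.
T - 2I = [[12, 8], [-24, -16]].
Row 1: (12)·x + (8)·-3 = 0
Row 2: (-24)·x + (-16)·-3 = 0
Solving gives x = 2.
Check: T·(2, -3) = (4, -6) = 2·(2, -3).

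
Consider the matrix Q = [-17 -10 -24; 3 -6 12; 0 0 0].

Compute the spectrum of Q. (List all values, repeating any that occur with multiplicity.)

-12, -11, 0

Compute the characteristic polynomial p(λ) = det(λI - Q).
Expanding along the first row, p(λ) = λ^3 + 23λ^2 + 132λ.
Since p(0) = 0, λ = 0 is a root.
Factor out λ: p(λ) = λ·(λ^2 + 23λ + 132).
The quadratic factors as (λ + 12)·(λ + 11).
Eigenvalues: -12, -11, 0.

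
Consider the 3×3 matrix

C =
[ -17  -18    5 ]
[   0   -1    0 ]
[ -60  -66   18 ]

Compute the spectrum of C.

Set up det(λI - C) = 0.
Expanding the 3×3 determinant: p(λ) = λ^3 - 7λ - 6.
Rational-root test: λ = -1 gives p(-1) = 0.
Dividing by (λ + 1) leaves λ^2 - λ - 6.
The quadratic factors as (λ + 2)·(λ - 3).
Eigenvalues: -2, -1, 3.

-2, -1, 3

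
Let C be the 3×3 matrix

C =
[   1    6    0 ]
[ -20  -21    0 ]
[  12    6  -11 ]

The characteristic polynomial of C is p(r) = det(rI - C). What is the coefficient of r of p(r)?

319

p(r) = r^3 + 31r^2 + 319r + 1089.
The coefficient of r is 319.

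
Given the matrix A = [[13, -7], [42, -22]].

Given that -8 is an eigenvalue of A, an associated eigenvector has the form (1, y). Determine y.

We need (A + 8I)v = 0.
A + 8I = [[21, -7], [42, -14]].
Row 1: (21)·1 + (-7)·y = 0
Row 2: (42)·1 + (-14)·y = 0
Solving gives y = 3.
Check: A·(1, 3) = (-8, -24) = -8·(1, 3).

3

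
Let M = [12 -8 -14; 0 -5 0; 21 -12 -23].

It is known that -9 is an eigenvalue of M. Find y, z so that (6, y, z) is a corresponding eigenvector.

We need (M + 9I)v = 0.
M + 9I = [[21, -8, -14], [0, 4, 0], [21, -12, -14]].
Row 1: (21)·6 + (-8)·y + (-14)·z = 0
Row 2: (0)·6 + (4)·y + (0)·z = 0
Row 3: (21)·6 + (-12)·y + (-14)·z = 0
Solving gives y = 0, z = 9.
Check: M·(6, 0, 9) = (-54, 0, -81) = -9·(6, 0, 9).

0, 9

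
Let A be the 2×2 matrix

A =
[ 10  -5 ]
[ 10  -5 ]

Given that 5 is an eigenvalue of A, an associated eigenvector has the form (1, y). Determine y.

1

We need (A - 5I)v = 0.
A - 5I = [[5, -5], [10, -10]].
Row 1: (5)·1 + (-5)·y = 0
Row 2: (10)·1 + (-10)·y = 0
Solving gives y = 1.
Check: A·(1, 1) = (5, 5) = 5·(1, 1).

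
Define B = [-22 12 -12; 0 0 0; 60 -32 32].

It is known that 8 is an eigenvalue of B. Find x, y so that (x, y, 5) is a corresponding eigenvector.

We need (B - 8I)v = 0.
B - 8I = [[-30, 12, -12], [0, -8, 0], [60, -32, 24]].
Row 1: (-30)·x + (12)·y + (-12)·5 = 0
Row 2: (0)·x + (-8)·y + (0)·5 = 0
Row 3: (60)·x + (-32)·y + (24)·5 = 0
Solving gives x = -2, y = 0.
Check: B·(-2, 0, 5) = (-16, 0, 40) = 8·(-2, 0, 5).

-2, 0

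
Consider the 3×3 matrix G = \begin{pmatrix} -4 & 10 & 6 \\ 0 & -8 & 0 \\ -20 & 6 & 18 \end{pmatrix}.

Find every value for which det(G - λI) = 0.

Set up det(μI - G) = 0.
Cofactor expansion gives p(μ) = μ^3 - 6μ^2 - 64μ + 384.
Rational-root test: μ = 6 gives p(6) = 0.
Dividing by (μ - 6) leaves μ^2 - 64.
The quadratic factors as (μ + 8)·(μ - 8).
Eigenvalues: -8, 6, 8.

-8, 6, 8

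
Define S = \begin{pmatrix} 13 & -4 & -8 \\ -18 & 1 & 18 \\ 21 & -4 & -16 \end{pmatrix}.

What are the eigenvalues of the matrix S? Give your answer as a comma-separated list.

Compute the characteristic polynomial p(μ) = det(μI - S).
Cofactor expansion gives p(μ) = μ^3 + 2μ^2 - 43μ + 40.
Rational-root test: μ = -8 gives p(-8) = 0.
Dividing by (μ + 8) leaves μ^2 - 6μ + 5.
The quadratic factors as (μ - 1)·(μ - 5).
Eigenvalues: -8, 1, 5.

-8, 1, 5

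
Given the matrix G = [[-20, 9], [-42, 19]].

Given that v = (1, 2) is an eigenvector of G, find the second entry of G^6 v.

128

First find the eigenvalue: Gv = (-2, -4) = -2·(1, 2), so λ = -2.
Then G^6 v = λ^6·v = (-2)^6·(1, 2) = 64·(1, 2) = (64, 128).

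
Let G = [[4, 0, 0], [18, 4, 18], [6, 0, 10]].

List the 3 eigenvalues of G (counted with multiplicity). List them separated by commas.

Compute the characteristic polynomial p(s) = det(sI - G).
Expanding the 3×3 determinant: p(s) = s^3 - 18s^2 + 96s - 160.
Since p(4) = 0, s = 4 is a root.
Factor out (s - 4): p(s) = (s - 4)·(s^2 - 14s + 40).
The quadratic factors as (s - 4)·(s - 10).
Eigenvalues: 4, 4, 10.

4, 4, 10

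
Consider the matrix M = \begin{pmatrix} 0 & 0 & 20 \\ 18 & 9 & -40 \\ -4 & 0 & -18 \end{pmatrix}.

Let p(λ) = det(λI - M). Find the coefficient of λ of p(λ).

-82

p(λ) = λ^3 + 9λ^2 - 82λ - 720.
The coefficient of λ is -82.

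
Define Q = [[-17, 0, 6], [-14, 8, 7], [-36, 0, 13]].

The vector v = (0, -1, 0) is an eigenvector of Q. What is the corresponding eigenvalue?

8

Compute Qv: Q·(0, -1, 0) = (0, -8, 0).
Since Qv = λv, compare component 2: -8 = λ·-1, so λ = 8.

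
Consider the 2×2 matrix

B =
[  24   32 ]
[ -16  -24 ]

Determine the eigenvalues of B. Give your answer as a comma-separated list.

det(B - μI) = (24 - μ)(-24 - μ) - (32)·(-16) = μ^2 - 64.
This factors as (μ + 8)·(μ - 8) = 0.
Eigenvalues: -8, 8.

-8, 8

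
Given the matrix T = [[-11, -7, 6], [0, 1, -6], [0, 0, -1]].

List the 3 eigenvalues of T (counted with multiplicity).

-11, -1, 1

T is upper triangular, so its eigenvalues are the diagonal entries.
Diagonal: -11, 1, -1.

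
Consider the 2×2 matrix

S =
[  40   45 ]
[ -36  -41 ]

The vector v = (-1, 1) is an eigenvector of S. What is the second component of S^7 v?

-78125

First find the eigenvalue: Sv = (5, -5) = -5·(-1, 1), so λ = -5.
Then S^7 v = λ^7·v = (-5)^7·(-1, 1) = -78125·(-1, 1) = (78125, -78125).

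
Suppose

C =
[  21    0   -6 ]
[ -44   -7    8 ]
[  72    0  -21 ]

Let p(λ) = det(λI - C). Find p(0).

p(0) = det(0·I − C) = det(−C) = (−1)^3·det(C).
det(C) = 63, so p(0) = -63.

-63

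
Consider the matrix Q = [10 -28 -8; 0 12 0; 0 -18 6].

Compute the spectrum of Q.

6, 10, 12

The characteristic polynomial is p(lambda) = det(lambda·I - Q).
Expanding the 3×3 determinant: p(lambda) = lambda^3 - 28·lambda^2 + 252·lambda - 720.
Try lambda = 10: p(10) = 0, so 10 is a root.
Dividing by (lambda - 10) leaves lambda^2 - 18·lambda + 72.
The quadratic factors as (lambda - 6)·(lambda - 12).
Eigenvalues: 6, 10, 12.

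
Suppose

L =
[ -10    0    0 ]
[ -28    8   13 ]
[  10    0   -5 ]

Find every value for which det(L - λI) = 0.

-10, -5, 8

The characteristic polynomial is p(λ) = det(λI - L).
Cofactor expansion gives p(λ) = λ^3 + 7λ^2 - 70λ - 400.
Try λ = -5: p(-5) = 0, so -5 is a root.
Factor out (λ + 5): p(λ) = (λ + 5)·(λ^2 + 2λ - 80).
The quadratic factors as (λ + 10)·(λ - 8).
Eigenvalues: -10, -5, 8.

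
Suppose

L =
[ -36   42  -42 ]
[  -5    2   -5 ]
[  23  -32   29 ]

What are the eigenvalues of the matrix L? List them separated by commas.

-8, -3, 6

Set up det(lambda·I - L) = 0.
Cofactor expansion gives p(lambda) = lambda^3 + 5·lambda^2 - 42·lambda - 144.
Since p(-3) = 0, lambda = -3 is a root.
Factor out (lambda + 3): p(lambda) = (lambda + 3)·(lambda^2 + 2·lambda - 48).
The quadratic factors as (lambda + 8)·(lambda - 6).
Eigenvalues: -8, -3, 6.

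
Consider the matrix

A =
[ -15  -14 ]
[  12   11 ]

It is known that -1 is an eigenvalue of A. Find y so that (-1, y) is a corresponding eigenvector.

We need (A + 1I)v = 0.
A + 1I = [[-14, -14], [12, 12]].
Row 1: (-14)·-1 + (-14)·y = 0
Row 2: (12)·-1 + (12)·y = 0
Solving gives y = 1.
Check: A·(-1, 1) = (1, -1) = -1·(-1, 1).

1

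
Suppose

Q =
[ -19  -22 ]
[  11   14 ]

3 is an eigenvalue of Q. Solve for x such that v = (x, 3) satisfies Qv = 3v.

We need (Q - 3I)v = 0.
Q - 3I = [[-22, -22], [11, 11]].
Row 1: (-22)·x + (-22)·3 = 0
Row 2: (11)·x + (11)·3 = 0
Solving gives x = -3.
Check: Q·(-3, 3) = (-9, 9) = 3·(-3, 3).

-3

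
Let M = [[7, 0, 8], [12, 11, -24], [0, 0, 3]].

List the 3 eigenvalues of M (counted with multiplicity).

Compute the characteristic polynomial p(t) = det(tI - M).
Expanding the 3×3 determinant: p(t) = t^3 - 21t^2 + 131t - 231.
Try t = 3: p(3) = 0, so 3 is a root.
Dividing by (t - 3) leaves t^2 - 18t + 77.
The quadratic factors as (t - 7)·(t - 11).
Eigenvalues: 3, 7, 11.

3, 7, 11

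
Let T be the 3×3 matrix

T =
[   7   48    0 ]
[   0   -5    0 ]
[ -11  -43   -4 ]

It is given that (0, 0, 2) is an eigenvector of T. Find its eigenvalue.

Compute Tv: T·(0, 0, 2) = (0, 0, -8).
Since Tv = λv, compare component 3: -8 = λ·2, so λ = -4.

-4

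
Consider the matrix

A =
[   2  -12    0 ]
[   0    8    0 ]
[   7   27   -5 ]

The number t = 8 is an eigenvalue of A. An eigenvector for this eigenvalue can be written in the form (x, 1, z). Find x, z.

-2, 1

We need (A - 8I)v = 0.
A - 8I = [[-6, -12, 0], [0, 0, 0], [7, 27, -13]].
Row 1: (-6)·x + (-12)·1 + (0)·z = 0
Row 2: (0)·x + (0)·1 + (0)·z = 0
Row 3: (7)·x + (27)·1 + (-13)·z = 0
Solving gives x = -2, z = 1.
Check: A·(-2, 1, 1) = (-16, 8, 8) = 8·(-2, 1, 1).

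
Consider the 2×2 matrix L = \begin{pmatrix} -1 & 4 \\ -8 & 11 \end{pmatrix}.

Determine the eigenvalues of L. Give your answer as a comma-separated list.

det(L - μI) = (-1 - μ)(11 - μ) - (4)·(-8) = μ^2 - 10μ + 21.
This factors as (μ - 3)·(μ - 7) = 0.
Eigenvalues: 3, 7.

3, 7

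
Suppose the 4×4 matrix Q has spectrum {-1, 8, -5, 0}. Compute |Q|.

0

det(Q) is the product of the eigenvalues: (-1) · (8) · (-5) · (0) = 0.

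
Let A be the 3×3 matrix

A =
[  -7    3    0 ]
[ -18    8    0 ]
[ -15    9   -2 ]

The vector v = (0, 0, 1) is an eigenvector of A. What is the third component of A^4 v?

First find the eigenvalue: Av = (0, 0, -2) = -2·(0, 0, 1), so λ = -2.
Then A^4 v = λ^4·v = (-2)^4·(0, 0, 1) = 16·(0, 0, 1) = (0, 0, 16).

16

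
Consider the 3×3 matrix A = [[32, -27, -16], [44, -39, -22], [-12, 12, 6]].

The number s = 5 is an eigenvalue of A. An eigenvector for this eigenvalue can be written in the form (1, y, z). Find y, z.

1, 0

We need (A - 5I)v = 0.
A - 5I = [[27, -27, -16], [44, -44, -22], [-12, 12, 1]].
Row 1: (27)·1 + (-27)·y + (-16)·z = 0
Row 2: (44)·1 + (-44)·y + (-22)·z = 0
Row 3: (-12)·1 + (12)·y + (1)·z = 0
Solving gives y = 1, z = 0.
Check: A·(1, 1, 0) = (5, 5, 0) = 5·(1, 1, 0).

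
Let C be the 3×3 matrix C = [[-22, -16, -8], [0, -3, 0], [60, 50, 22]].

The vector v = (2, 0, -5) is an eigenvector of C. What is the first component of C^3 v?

-16

First find the eigenvalue: Cv = (-4, 0, 10) = -2·(2, 0, -5), so λ = -2.
Then C^3 v = λ^3·v = (-2)^3·(2, 0, -5) = -8·(2, 0, -5) = (-16, 0, 40).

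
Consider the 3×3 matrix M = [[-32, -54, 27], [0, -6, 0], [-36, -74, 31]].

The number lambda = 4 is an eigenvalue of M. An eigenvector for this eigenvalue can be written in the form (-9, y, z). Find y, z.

We need (M - 4I)v = 0.
M - 4I = [[-36, -54, 27], [0, -10, 0], [-36, -74, 27]].
Row 1: (-36)·-9 + (-54)·y + (27)·z = 0
Row 2: (0)·-9 + (-10)·y + (0)·z = 0
Row 3: (-36)·-9 + (-74)·y + (27)·z = 0
Solving gives y = 0, z = -12.
Check: M·(-9, 0, -12) = (-36, 0, -48) = 4·(-9, 0, -12).

0, -12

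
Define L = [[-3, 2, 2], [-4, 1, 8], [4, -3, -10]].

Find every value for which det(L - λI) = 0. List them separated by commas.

Set up det(tI - L) = 0.
Cofactor expansion gives p(t) = t^3 + 12t^2 + 41t + 42.
Try t = -7: p(-7) = 0, so -7 is a root.
Dividing by (t + 7) leaves t^2 + 5t + 6.
The quadratic factors as (t + 3)·(t + 2).
Eigenvalues: -7, -3, -2.

-7, -3, -2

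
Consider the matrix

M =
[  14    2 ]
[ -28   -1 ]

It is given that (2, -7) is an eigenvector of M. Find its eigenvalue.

7

Compute Mv: M·(2, -7) = (14, -49).
Since Mv = λv, compare component 1: 14 = λ·2, so λ = 7.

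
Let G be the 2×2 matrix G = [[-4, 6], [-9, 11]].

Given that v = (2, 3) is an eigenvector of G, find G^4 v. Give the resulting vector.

First find the eigenvalue: Gv = (10, 15) = 5·(2, 3), so λ = 5.
Then G^4 v = λ^4·v = 5^4·(2, 3) = 625·(2, 3) = (1250, 1875).

(1250, 1875)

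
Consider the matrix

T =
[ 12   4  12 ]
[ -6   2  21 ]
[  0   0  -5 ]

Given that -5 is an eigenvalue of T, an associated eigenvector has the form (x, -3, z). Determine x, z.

We need (T + 5I)v = 0.
T + 5I = [[17, 4, 12], [-6, 7, 21], [0, 0, 0]].
Row 1: (17)·x + (4)·-3 + (12)·z = 0
Row 2: (-6)·x + (7)·-3 + (21)·z = 0
Row 3: (0)·x + (0)·-3 + (0)·z = 0
Solving gives x = 0, z = 1.
Check: T·(0, -3, 1) = (0, 15, -5) = -5·(0, -3, 1).

0, 1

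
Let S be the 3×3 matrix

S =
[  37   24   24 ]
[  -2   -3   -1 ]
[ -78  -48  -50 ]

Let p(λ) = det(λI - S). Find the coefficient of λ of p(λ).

p(λ) = λ^3 + 16λ^2 + 61λ + 66.
The coefficient of λ is 61.

61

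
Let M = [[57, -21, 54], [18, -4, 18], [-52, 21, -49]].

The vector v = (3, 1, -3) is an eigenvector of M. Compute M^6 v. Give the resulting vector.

First find the eigenvalue: Mv = (-12, -4, 12) = -4·(3, 1, -3), so λ = -4.
Then M^6 v = λ^6·v = (-4)^6·(3, 1, -3) = 4096·(3, 1, -3) = (12288, 4096, -12288).

(12288, 4096, -12288)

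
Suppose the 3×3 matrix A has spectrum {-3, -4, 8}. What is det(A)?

96

det(A) is the product of the eigenvalues: (-3) · (-4) · (8) = 96.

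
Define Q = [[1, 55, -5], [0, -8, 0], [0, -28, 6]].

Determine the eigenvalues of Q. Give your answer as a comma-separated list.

-8, 1, 6

Set up det(rI - Q) = 0.
Cofactor expansion gives p(r) = r^3 + r^2 - 50r + 48.
Since p(6) = 0, r = 6 is a root.
Dividing by (r - 6) leaves r^2 + 7r - 8.
The quadratic factors as (r + 8)·(r - 1).
Eigenvalues: -8, 1, 6.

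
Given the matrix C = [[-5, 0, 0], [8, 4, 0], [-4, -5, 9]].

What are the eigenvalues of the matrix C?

C is lower triangular, so its eigenvalues are the diagonal entries.
Diagonal: -5, 4, 9.

-5, 4, 9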